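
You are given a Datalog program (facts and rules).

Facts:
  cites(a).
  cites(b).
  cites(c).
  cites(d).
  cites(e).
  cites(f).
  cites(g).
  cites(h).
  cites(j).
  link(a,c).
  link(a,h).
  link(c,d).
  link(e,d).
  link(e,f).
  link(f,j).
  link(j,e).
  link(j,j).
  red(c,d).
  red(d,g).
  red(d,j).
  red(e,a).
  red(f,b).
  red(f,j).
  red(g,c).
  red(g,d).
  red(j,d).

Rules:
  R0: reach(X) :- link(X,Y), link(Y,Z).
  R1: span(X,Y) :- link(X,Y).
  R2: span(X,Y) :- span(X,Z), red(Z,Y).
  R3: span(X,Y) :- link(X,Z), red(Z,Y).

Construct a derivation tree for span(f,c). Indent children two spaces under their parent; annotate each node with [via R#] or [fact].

round 1: derive span(a,c) via R1 from link(a,c)
round 1: derive span(a,h) via R1 from link(a,h)
round 1: derive span(c,d) via R1 from link(c,d)
round 1: derive span(e,d) via R1 from link(e,d)
round 1: derive span(e,f) via R1 from link(e,f)
round 1: derive span(f,j) via R1 from link(f,j)
round 1: derive span(j,e) via R1 from link(j,e)
round 1: derive span(j,j) via R1 from link(j,j)
round 1: derive span(a,d) via R3 from link(a,c), red(c,d)
round 1: derive span(c,g) via R3 from link(c,d), red(d,g)
round 1: derive span(c,j) via R3 from link(c,d), red(d,j)
round 1: derive span(e,b) via R3 from link(e,f), red(f,b)
round 1: derive span(e,g) via R3 from link(e,d), red(d,g)
round 1: derive span(e,j) via R3 from link(e,d), red(d,j)
round 1: derive span(f,d) via R3 from link(f,j), red(j,d)
round 1: derive span(j,a) via R3 from link(j,e), red(e,a)
round 1: derive span(j,d) via R3 from link(j,j), red(j,d)
round 2: derive span(a,g) via R2 from span(a,d), red(d,g)
round 2: derive span(a,j) via R2 from span(a,d), red(d,j)
round 2: derive span(c,c) via R2 from span(c,g), red(g,c)
round 2: derive span(e,c) via R2 from span(e,g), red(g,c)
round 2: derive span(f,g) via R2 from span(f,d), red(d,g)
round 2: derive span(j,g) via R2 from span(j,d), red(d,g)
round 3: derive span(f,c) via R2 from span(f,g), red(g,c)
round 3: derive span(j,c) via R2 from span(j,g), red(g,c)

span(f,c)  [via R2]
  span(f,g)  [via R2]
    span(f,d)  [via R3]
      link(f,j)  [fact]
      red(j,d)  [fact]
    red(d,g)  [fact]
  red(g,c)  [fact]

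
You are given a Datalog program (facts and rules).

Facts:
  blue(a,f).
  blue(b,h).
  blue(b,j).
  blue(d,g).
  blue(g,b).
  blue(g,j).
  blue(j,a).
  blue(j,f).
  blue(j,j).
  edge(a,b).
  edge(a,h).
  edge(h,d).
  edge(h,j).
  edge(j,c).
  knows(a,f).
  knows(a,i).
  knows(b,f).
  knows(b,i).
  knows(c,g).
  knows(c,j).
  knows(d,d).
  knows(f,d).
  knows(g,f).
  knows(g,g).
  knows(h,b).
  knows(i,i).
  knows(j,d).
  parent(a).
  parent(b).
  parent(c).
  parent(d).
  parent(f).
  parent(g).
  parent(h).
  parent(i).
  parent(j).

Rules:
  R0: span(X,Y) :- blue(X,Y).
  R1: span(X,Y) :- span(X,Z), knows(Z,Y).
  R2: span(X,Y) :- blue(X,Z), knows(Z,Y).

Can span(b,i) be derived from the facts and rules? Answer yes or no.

yes

round 1: derive span(a,f) via R0 from blue(a,f)
round 1: derive span(b,h) via R0 from blue(b,h)
round 1: derive span(b,j) via R0 from blue(b,j)
round 1: derive span(d,g) via R0 from blue(d,g)
round 1: derive span(g,b) via R0 from blue(g,b)
round 1: derive span(g,j) via R0 from blue(g,j)
round 1: derive span(j,a) via R0 from blue(j,a)
round 1: derive span(j,f) via R0 from blue(j,f)
round 1: derive span(j,j) via R0 from blue(j,j)
round 1: derive span(a,d) via R2 from blue(a,f), knows(f,d)
round 1: derive span(b,b) via R2 from blue(b,h), knows(h,b)
round 1: derive span(b,d) via R2 from blue(b,j), knows(j,d)
round 1: derive span(d,f) via R2 from blue(d,g), knows(g,f)
round 1: derive span(g,d) via R2 from blue(g,j), knows(j,d)
round 1: derive span(g,f) via R2 from blue(g,b), knows(b,f)
round 1: derive span(g,i) via R2 from blue(g,b), knows(b,i)
round 1: derive span(j,d) via R2 from blue(j,f), knows(f,d)
round 1: derive span(j,i) via R2 from blue(j,a), knows(a,i)
round 2: derive span(b,f) via R1 from span(b,b), knows(b,f)
round 2: derive span(b,i) via R1 from span(b,b), knows(b,i)
round 2: derive span(d,d) via R1 from span(d,f), knows(f,d)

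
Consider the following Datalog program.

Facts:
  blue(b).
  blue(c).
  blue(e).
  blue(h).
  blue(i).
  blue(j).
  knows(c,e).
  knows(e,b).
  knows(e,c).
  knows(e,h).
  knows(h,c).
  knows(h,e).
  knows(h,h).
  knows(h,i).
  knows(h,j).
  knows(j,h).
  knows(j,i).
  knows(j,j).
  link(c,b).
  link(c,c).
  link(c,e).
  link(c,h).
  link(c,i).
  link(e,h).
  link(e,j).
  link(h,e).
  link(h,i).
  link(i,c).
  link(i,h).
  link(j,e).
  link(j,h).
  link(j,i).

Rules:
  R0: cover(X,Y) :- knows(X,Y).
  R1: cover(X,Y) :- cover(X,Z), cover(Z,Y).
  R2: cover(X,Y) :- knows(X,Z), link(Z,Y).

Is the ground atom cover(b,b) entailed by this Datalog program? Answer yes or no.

round 1: derive cover(c,e) via R0 from knows(c,e)
round 1: derive cover(e,b) via R0 from knows(e,b)
round 1: derive cover(e,c) via R0 from knows(e,c)
round 1: derive cover(e,h) via R0 from knows(e,h)
round 1: derive cover(h,c) via R0 from knows(h,c)
round 1: derive cover(h,e) via R0 from knows(h,e)
round 1: derive cover(h,h) via R0 from knows(h,h)
round 1: derive cover(h,i) via R0 from knows(h,i)
round 1: derive cover(h,j) via R0 from knows(h,j)
round 1: derive cover(j,h) via R0 from knows(j,h)
round 1: derive cover(j,i) via R0 from knows(j,i)
round 1: derive cover(j,j) via R0 from knows(j,j)
round 1: derive cover(c,h) via R2 from knows(c,e), link(e,h)
round 1: derive cover(c,j) via R2 from knows(c,e), link(e,j)
round 1: derive cover(e,e) via R2 from knows(e,c), link(c,e)
round 1: derive cover(e,i) via R2 from knows(e,c), link(c,i)
round 1: derive cover(h,b) via R2 from knows(h,c), link(c,b)
round 1: derive cover(j,c) via R2 from knows(j,i), link(i,c)
round 1: derive cover(j,e) via R2 from knows(j,h), link(h,e)
round 2: derive cover(c,b) via R1 from cover(c,e), cover(e,b)
round 2: derive cover(c,c) via R1 from cover(c,e), cover(e,c)
round 2: derive cover(c,i) via R1 from cover(c,e), cover(e,i)
round 2: derive cover(e,j) via R1 from cover(e,c), cover(c,j)
round 2: derive cover(j,b) via R1 from cover(j,e), cover(e,b)

no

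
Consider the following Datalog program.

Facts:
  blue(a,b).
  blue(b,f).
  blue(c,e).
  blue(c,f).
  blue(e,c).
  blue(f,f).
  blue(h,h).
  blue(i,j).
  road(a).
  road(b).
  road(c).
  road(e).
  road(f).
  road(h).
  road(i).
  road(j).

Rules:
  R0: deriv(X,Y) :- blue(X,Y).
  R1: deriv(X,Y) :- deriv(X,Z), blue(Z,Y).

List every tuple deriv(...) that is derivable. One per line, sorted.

round 1: derive deriv(a,b) via R0 from blue(a,b)
round 1: derive deriv(b,f) via R0 from blue(b,f)
round 1: derive deriv(c,e) via R0 from blue(c,e)
round 1: derive deriv(c,f) via R0 from blue(c,f)
round 1: derive deriv(e,c) via R0 from blue(e,c)
round 1: derive deriv(f,f) via R0 from blue(f,f)
round 1: derive deriv(h,h) via R0 from blue(h,h)
round 1: derive deriv(i,j) via R0 from blue(i,j)
round 2: derive deriv(a,f) via R1 from deriv(a,b), blue(b,f)
round 2: derive deriv(c,c) via R1 from deriv(c,e), blue(e,c)
round 2: derive deriv(e,e) via R1 from deriv(e,c), blue(c,e)
round 2: derive deriv(e,f) via R1 from deriv(e,c), blue(c,f)

deriv(a,b)
deriv(a,f)
deriv(b,f)
deriv(c,c)
deriv(c,e)
deriv(c,f)
deriv(e,c)
deriv(e,e)
deriv(e,f)
deriv(f,f)
deriv(h,h)
deriv(i,j)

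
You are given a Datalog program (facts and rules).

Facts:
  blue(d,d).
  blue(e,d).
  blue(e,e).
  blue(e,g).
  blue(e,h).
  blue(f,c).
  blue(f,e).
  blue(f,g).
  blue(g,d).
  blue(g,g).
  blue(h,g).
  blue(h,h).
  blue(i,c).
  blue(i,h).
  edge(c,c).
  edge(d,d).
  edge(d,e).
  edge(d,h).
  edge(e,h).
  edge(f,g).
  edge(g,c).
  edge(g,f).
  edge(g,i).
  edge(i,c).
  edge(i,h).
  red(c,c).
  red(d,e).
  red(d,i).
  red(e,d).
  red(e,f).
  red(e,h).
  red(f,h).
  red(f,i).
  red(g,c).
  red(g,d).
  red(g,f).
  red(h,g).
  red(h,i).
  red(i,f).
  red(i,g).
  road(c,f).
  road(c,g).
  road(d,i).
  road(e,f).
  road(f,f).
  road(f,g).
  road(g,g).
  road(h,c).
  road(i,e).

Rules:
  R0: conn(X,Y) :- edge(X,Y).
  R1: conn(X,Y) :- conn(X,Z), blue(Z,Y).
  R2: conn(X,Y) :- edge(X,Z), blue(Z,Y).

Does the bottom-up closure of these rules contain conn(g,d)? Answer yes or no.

round 1: derive conn(c,c) via R0 from edge(c,c)
round 1: derive conn(d,d) via R0 from edge(d,d)
round 1: derive conn(d,e) via R0 from edge(d,e)
round 1: derive conn(d,h) via R0 from edge(d,h)
round 1: derive conn(e,h) via R0 from edge(e,h)
round 1: derive conn(f,g) via R0 from edge(f,g)
round 1: derive conn(g,c) via R0 from edge(g,c)
round 1: derive conn(g,f) via R0 from edge(g,f)
round 1: derive conn(g,i) via R0 from edge(g,i)
round 1: derive conn(i,c) via R0 from edge(i,c)
round 1: derive conn(i,h) via R0 from edge(i,h)
round 1: derive conn(d,g) via R2 from edge(d,e), blue(e,g)
round 1: derive conn(e,g) via R2 from edge(e,h), blue(h,g)
round 1: derive conn(f,d) via R2 from edge(f,g), blue(g,d)
round 1: derive conn(g,e) via R2 from edge(g,f), blue(f,e)
round 1: derive conn(g,g) via R2 from edge(g,f), blue(f,g)
round 1: derive conn(g,h) via R2 from edge(g,i), blue(i,h)
round 1: derive conn(i,g) via R2 from edge(i,h), blue(h,g)
round 2: derive conn(e,d) via R1 from conn(e,g), blue(g,d)
round 2: derive conn(g,d) via R1 from conn(g,e), blue(e,d)
round 2: derive conn(i,d) via R1 from conn(i,g), blue(g,d)

yes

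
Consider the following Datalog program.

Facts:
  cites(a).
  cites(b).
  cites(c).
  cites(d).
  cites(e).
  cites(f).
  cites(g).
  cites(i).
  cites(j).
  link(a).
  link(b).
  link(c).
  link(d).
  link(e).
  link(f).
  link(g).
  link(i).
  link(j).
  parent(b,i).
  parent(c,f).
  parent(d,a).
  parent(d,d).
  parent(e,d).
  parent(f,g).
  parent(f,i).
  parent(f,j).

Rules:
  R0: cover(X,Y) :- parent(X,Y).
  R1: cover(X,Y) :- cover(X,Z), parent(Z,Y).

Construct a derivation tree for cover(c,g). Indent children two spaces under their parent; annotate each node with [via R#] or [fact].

round 1: derive cover(b,i) via R0 from parent(b,i)
round 1: derive cover(c,f) via R0 from parent(c,f)
round 1: derive cover(d,a) via R0 from parent(d,a)
round 1: derive cover(d,d) via R0 from parent(d,d)
round 1: derive cover(e,d) via R0 from parent(e,d)
round 1: derive cover(f,g) via R0 from parent(f,g)
round 1: derive cover(f,i) via R0 from parent(f,i)
round 1: derive cover(f,j) via R0 from parent(f,j)
round 2: derive cover(c,g) via R1 from cover(c,f), parent(f,g)
round 2: derive cover(c,i) via R1 from cover(c,f), parent(f,i)
round 2: derive cover(c,j) via R1 from cover(c,f), parent(f,j)
round 2: derive cover(e,a) via R1 from cover(e,d), parent(d,a)

cover(c,g)  [via R1]
  cover(c,f)  [via R0]
    parent(c,f)  [fact]
  parent(f,g)  [fact]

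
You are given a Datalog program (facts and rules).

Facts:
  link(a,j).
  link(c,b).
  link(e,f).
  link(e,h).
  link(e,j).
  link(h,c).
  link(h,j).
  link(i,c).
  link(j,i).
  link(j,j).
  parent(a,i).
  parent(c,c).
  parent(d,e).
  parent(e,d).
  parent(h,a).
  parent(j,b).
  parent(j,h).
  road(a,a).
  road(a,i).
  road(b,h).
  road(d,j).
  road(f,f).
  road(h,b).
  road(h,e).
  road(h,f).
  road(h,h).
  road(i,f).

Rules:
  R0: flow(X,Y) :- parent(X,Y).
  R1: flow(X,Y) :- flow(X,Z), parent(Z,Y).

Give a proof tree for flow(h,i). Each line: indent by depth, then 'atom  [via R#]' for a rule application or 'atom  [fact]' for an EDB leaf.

flow(h,i)  [via R1]
  flow(h,a)  [via R0]
    parent(h,a)  [fact]
  parent(a,i)  [fact]

round 1: derive flow(a,i) via R0 from parent(a,i)
round 1: derive flow(c,c) via R0 from parent(c,c)
round 1: derive flow(d,e) via R0 from parent(d,e)
round 1: derive flow(e,d) via R0 from parent(e,d)
round 1: derive flow(h,a) via R0 from parent(h,a)
round 1: derive flow(j,b) via R0 from parent(j,b)
round 1: derive flow(j,h) via R0 from parent(j,h)
round 2: derive flow(d,d) via R1 from flow(d,e), parent(e,d)
round 2: derive flow(e,e) via R1 from flow(e,d), parent(d,e)
round 2: derive flow(h,i) via R1 from flow(h,a), parent(a,i)
round 2: derive flow(j,a) via R1 from flow(j,h), parent(h,a)
round 3: derive flow(j,i) via R1 from flow(j,a), parent(a,i)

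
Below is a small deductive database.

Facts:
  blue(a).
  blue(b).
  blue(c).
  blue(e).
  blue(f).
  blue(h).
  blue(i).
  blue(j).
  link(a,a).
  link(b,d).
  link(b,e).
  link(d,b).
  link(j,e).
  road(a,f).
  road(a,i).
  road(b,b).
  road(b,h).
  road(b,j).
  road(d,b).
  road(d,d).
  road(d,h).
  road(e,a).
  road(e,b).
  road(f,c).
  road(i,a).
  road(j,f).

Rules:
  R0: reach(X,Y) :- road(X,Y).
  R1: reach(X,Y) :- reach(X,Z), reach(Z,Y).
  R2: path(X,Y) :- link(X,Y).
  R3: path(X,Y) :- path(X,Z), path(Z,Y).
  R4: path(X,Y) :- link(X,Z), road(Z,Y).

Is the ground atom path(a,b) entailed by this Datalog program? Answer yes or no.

round 1: derive path(a,a) via R2 from link(a,a)
round 1: derive path(b,d) via R2 from link(b,d)
round 1: derive path(b,e) via R2 from link(b,e)
round 1: derive path(d,b) via R2 from link(d,b)
round 1: derive path(j,e) via R2 from link(j,e)
round 1: derive path(a,f) via R4 from link(a,a), road(a,f)
round 1: derive path(a,i) via R4 from link(a,a), road(a,i)
round 1: derive path(b,a) via R4 from link(b,e), road(e,a)
round 1: derive path(b,b) via R4 from link(b,d), road(d,b)
round 1: derive path(b,h) via R4 from link(b,d), road(d,h)
round 1: derive path(d,h) via R4 from link(d,b), road(b,h)
round 1: derive path(d,j) via R4 from link(d,b), road(b,j)
round 1: derive path(j,a) via R4 from link(j,e), road(e,a)
round 1: derive path(j,b) via R4 from link(j,e), road(e,b)
round 2: derive path(b,f) via R3 from path(b,a), path(a,f)
round 2: derive path(b,i) via R3 from path(b,a), path(a,i)
round 2: derive path(b,j) via R3 from path(b,d), path(d,j)
round 2: derive path(d,a) via R3 from path(d,b), path(b,a)
round 2: derive path(d,d) via R3 from path(d,b), path(b,d)
round 2: derive path(d,e) via R3 from path(d,b), path(b,e)
round 2: derive path(j,d) via R3 from path(j,b), path(b,d)
round 2: derive path(j,f) via R3 from path(j,a), path(a,f)
round 2: derive path(j,h) via R3 from path(j,b), path(b,h)
round 2: derive path(j,i) via R3 from path(j,a), path(a,i)
round 3: derive path(d,f) via R3 from path(d,a), path(a,f)
round 3: derive path(d,i) via R3 from path(d,a), path(a,i)
round 3: derive path(j,j) via R3 from path(j,b), path(b,j)

no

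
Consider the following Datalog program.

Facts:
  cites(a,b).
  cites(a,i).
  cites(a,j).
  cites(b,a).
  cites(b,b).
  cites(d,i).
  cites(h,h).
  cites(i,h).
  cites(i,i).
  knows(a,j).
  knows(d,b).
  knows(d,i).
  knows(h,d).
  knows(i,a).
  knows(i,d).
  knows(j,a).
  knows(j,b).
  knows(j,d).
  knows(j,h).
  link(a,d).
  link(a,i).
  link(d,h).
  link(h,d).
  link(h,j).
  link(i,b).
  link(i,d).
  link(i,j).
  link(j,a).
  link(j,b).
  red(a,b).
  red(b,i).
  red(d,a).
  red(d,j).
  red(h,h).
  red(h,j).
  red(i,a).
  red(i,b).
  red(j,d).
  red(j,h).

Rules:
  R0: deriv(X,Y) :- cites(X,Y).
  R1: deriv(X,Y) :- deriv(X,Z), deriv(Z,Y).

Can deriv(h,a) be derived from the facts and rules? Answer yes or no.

no

round 1: derive deriv(a,b) via R0 from cites(a,b)
round 1: derive deriv(a,i) via R0 from cites(a,i)
round 1: derive deriv(a,j) via R0 from cites(a,j)
round 1: derive deriv(b,a) via R0 from cites(b,a)
round 1: derive deriv(b,b) via R0 from cites(b,b)
round 1: derive deriv(d,i) via R0 from cites(d,i)
round 1: derive deriv(h,h) via R0 from cites(h,h)
round 1: derive deriv(i,h) via R0 from cites(i,h)
round 1: derive deriv(i,i) via R0 from cites(i,i)
round 2: derive deriv(a,a) via R1 from deriv(a,b), deriv(b,a)
round 2: derive deriv(a,h) via R1 from deriv(a,i), deriv(i,h)
round 2: derive deriv(b,i) via R1 from deriv(b,a), deriv(a,i)
round 2: derive deriv(b,j) via R1 from deriv(b,a), deriv(a,j)
round 2: derive deriv(d,h) via R1 from deriv(d,i), deriv(i,h)
round 3: derive deriv(b,h) via R1 from deriv(b,a), deriv(a,h)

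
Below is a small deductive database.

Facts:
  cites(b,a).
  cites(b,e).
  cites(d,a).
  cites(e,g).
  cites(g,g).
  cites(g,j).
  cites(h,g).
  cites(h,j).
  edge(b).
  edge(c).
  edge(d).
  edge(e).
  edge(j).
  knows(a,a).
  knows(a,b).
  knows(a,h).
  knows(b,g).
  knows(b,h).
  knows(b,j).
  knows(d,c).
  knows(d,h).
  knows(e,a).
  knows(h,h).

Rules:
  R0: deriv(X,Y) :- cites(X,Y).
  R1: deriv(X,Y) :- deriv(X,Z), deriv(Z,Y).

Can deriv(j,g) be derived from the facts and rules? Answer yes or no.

no

round 1: derive deriv(b,a) via R0 from cites(b,a)
round 1: derive deriv(b,e) via R0 from cites(b,e)
round 1: derive deriv(d,a) via R0 from cites(d,a)
round 1: derive deriv(e,g) via R0 from cites(e,g)
round 1: derive deriv(g,g) via R0 from cites(g,g)
round 1: derive deriv(g,j) via R0 from cites(g,j)
round 1: derive deriv(h,g) via R0 from cites(h,g)
round 1: derive deriv(h,j) via R0 from cites(h,j)
round 2: derive deriv(b,g) via R1 from deriv(b,e), deriv(e,g)
round 2: derive deriv(e,j) via R1 from deriv(e,g), deriv(g,j)
round 3: derive deriv(b,j) via R1 from deriv(b,e), deriv(e,j)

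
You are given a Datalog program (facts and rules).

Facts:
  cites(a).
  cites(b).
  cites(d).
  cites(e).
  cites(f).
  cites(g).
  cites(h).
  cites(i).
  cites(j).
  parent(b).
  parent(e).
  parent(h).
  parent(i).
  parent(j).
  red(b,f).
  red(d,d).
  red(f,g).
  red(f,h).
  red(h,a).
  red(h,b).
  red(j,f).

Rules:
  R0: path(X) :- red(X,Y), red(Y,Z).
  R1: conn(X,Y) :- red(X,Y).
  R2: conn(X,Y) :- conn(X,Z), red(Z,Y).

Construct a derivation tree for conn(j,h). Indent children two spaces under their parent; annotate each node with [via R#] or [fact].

round 1: derive conn(b,f) via R1 from red(b,f)
round 1: derive conn(d,d) via R1 from red(d,d)
round 1: derive conn(f,g) via R1 from red(f,g)
round 1: derive conn(f,h) via R1 from red(f,h)
round 1: derive conn(h,a) via R1 from red(h,a)
round 1: derive conn(h,b) via R1 from red(h,b)
round 1: derive conn(j,f) via R1 from red(j,f)
round 2: derive conn(b,g) via R2 from conn(b,f), red(f,g)
round 2: derive conn(b,h) via R2 from conn(b,f), red(f,h)
round 2: derive conn(f,a) via R2 from conn(f,h), red(h,a)
round 2: derive conn(f,b) via R2 from conn(f,h), red(h,b)
round 2: derive conn(h,f) via R2 from conn(h,b), red(b,f)
round 2: derive conn(j,g) via R2 from conn(j,f), red(f,g)
round 2: derive conn(j,h) via R2 from conn(j,f), red(f,h)
round 3: derive conn(b,a) via R2 from conn(b,h), red(h,a)
round 3: derive conn(b,b) via R2 from conn(b,h), red(h,b)
round 3: derive conn(f,f) via R2 from conn(f,b), red(b,f)
round 3: derive conn(h,g) via R2 from conn(h,f), red(f,g)
round 3: derive conn(h,h) via R2 from conn(h,f), red(f,h)
round 3: derive conn(j,a) via R2 from conn(j,h), red(h,a)
round 3: derive conn(j,b) via R2 from conn(j,h), red(h,b)

conn(j,h)  [via R2]
  conn(j,f)  [via R1]
    red(j,f)  [fact]
  red(f,h)  [fact]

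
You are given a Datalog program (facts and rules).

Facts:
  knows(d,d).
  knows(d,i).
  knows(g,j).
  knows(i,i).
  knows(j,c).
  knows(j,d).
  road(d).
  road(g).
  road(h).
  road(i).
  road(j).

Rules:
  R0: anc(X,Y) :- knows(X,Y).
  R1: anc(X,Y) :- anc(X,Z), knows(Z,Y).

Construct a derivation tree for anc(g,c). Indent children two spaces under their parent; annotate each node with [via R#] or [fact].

round 1: derive anc(d,d) via R0 from knows(d,d)
round 1: derive anc(d,i) via R0 from knows(d,i)
round 1: derive anc(g,j) via R0 from knows(g,j)
round 1: derive anc(i,i) via R0 from knows(i,i)
round 1: derive anc(j,c) via R0 from knows(j,c)
round 1: derive anc(j,d) via R0 from knows(j,d)
round 2: derive anc(g,c) via R1 from anc(g,j), knows(j,c)
round 2: derive anc(g,d) via R1 from anc(g,j), knows(j,d)
round 2: derive anc(j,i) via R1 from anc(j,d), knows(d,i)
round 3: derive anc(g,i) via R1 from anc(g,d), knows(d,i)

anc(g,c)  [via R1]
  anc(g,j)  [via R0]
    knows(g,j)  [fact]
  knows(j,c)  [fact]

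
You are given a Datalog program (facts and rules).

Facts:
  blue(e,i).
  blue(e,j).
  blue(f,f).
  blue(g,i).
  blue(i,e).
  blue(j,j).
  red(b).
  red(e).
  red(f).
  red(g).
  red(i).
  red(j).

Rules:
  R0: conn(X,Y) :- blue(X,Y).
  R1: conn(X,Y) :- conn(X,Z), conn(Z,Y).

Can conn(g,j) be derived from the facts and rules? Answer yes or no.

round 1: derive conn(e,i) via R0 from blue(e,i)
round 1: derive conn(e,j) via R0 from blue(e,j)
round 1: derive conn(f,f) via R0 from blue(f,f)
round 1: derive conn(g,i) via R0 from blue(g,i)
round 1: derive conn(i,e) via R0 from blue(i,e)
round 1: derive conn(j,j) via R0 from blue(j,j)
round 2: derive conn(e,e) via R1 from conn(e,i), conn(i,e)
round 2: derive conn(g,e) via R1 from conn(g,i), conn(i,e)
round 2: derive conn(i,i) via R1 from conn(i,e), conn(e,i)
round 2: derive conn(i,j) via R1 from conn(i,e), conn(e,j)
round 3: derive conn(g,j) via R1 from conn(g,e), conn(e,j)

yes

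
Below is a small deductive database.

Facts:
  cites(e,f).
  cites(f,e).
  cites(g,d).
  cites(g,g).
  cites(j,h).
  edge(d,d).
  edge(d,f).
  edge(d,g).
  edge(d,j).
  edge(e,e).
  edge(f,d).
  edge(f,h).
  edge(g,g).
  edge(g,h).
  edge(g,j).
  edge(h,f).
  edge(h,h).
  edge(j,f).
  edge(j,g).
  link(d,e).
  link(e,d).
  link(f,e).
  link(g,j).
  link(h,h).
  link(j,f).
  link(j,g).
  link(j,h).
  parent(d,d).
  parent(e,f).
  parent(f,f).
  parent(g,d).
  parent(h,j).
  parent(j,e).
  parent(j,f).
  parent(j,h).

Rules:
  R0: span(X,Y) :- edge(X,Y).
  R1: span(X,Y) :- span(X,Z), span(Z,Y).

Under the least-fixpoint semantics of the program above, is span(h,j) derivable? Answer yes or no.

round 1: derive span(d,d) via R0 from edge(d,d)
round 1: derive span(d,f) via R0 from edge(d,f)
round 1: derive span(d,g) via R0 from edge(d,g)
round 1: derive span(d,j) via R0 from edge(d,j)
round 1: derive span(e,e) via R0 from edge(e,e)
round 1: derive span(f,d) via R0 from edge(f,d)
round 1: derive span(f,h) via R0 from edge(f,h)
round 1: derive span(g,g) via R0 from edge(g,g)
round 1: derive span(g,h) via R0 from edge(g,h)
round 1: derive span(g,j) via R0 from edge(g,j)
round 1: derive span(h,f) via R0 from edge(h,f)
round 1: derive span(h,h) via R0 from edge(h,h)
round 1: derive span(j,f) via R0 from edge(j,f)
round 1: derive span(j,g) via R0 from edge(j,g)
round 2: derive span(d,h) via R1 from span(d,f), span(f,h)
round 2: derive span(f,f) via R1 from span(f,d), span(d,f)
round 2: derive span(f,g) via R1 from span(f,d), span(d,g)
round 2: derive span(f,j) via R1 from span(f,d), span(d,j)
round 2: derive span(g,f) via R1 from span(g,h), span(h,f)
round 2: derive span(h,d) via R1 from span(h,f), span(f,d)
round 2: derive span(j,d) via R1 from span(j,f), span(f,d)
round 2: derive span(j,h) via R1 from span(j,f), span(f,h)
round 2: derive span(j,j) via R1 from span(j,g), span(g,j)
round 3: derive span(g,d) via R1 from span(g,f), span(f,d)
round 3: derive span(h,g) via R1 from span(h,d), span(d,g)
round 3: derive span(h,j) via R1 from span(h,d), span(d,j)

yes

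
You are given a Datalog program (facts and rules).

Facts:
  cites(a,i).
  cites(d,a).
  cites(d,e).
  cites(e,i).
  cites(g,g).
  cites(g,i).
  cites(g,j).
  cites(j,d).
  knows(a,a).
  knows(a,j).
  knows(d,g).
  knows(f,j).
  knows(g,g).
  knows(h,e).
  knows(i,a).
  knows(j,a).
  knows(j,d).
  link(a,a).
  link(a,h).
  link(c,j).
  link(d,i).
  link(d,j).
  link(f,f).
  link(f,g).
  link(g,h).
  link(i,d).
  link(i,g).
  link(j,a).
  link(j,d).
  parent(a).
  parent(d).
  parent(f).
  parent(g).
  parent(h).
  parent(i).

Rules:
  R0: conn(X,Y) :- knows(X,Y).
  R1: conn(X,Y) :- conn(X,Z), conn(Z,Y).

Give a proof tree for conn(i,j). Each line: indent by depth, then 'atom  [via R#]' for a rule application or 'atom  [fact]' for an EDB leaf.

round 1: derive conn(a,a) via R0 from knows(a,a)
round 1: derive conn(a,j) via R0 from knows(a,j)
round 1: derive conn(d,g) via R0 from knows(d,g)
round 1: derive conn(f,j) via R0 from knows(f,j)
round 1: derive conn(g,g) via R0 from knows(g,g)
round 1: derive conn(h,e) via R0 from knows(h,e)
round 1: derive conn(i,a) via R0 from knows(i,a)
round 1: derive conn(j,a) via R0 from knows(j,a)
round 1: derive conn(j,d) via R0 from knows(j,d)
round 2: derive conn(a,d) via R1 from conn(a,j), conn(j,d)
round 2: derive conn(f,a) via R1 from conn(f,j), conn(j,a)
round 2: derive conn(f,d) via R1 from conn(f,j), conn(j,d)
round 2: derive conn(i,j) via R1 from conn(i,a), conn(a,j)
round 2: derive conn(j,g) via R1 from conn(j,d), conn(d,g)
round 2: derive conn(j,j) via R1 from conn(j,a), conn(a,j)
round 3: derive conn(a,g) via R1 from conn(a,d), conn(d,g)
round 3: derive conn(f,g) via R1 from conn(f,d), conn(d,g)
round 3: derive conn(i,d) via R1 from conn(i,a), conn(a,d)
round 3: derive conn(i,g) via R1 from conn(i,j), conn(j,g)

conn(i,j)  [via R1]
  conn(i,a)  [via R0]
    knows(i,a)  [fact]
  conn(a,j)  [via R0]
    knows(a,j)  [fact]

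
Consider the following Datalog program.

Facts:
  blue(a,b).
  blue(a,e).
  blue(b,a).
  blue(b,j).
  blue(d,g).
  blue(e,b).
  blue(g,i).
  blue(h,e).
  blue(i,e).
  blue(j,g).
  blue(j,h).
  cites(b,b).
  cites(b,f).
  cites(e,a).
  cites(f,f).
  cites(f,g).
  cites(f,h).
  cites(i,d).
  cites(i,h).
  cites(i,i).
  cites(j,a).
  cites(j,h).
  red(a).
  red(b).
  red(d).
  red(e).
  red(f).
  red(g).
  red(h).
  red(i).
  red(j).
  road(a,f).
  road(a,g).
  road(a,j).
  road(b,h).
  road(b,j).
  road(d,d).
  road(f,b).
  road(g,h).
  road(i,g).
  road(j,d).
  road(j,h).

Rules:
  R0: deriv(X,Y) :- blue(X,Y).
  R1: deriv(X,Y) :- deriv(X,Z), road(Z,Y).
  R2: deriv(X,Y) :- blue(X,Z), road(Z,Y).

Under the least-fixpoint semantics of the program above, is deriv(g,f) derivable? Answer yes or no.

no

round 1: derive deriv(a,b) via R0 from blue(a,b)
round 1: derive deriv(a,e) via R0 from blue(a,e)
round 1: derive deriv(b,a) via R0 from blue(b,a)
round 1: derive deriv(b,j) via R0 from blue(b,j)
round 1: derive deriv(d,g) via R0 from blue(d,g)
round 1: derive deriv(e,b) via R0 from blue(e,b)
round 1: derive deriv(g,i) via R0 from blue(g,i)
round 1: derive deriv(h,e) via R0 from blue(h,e)
round 1: derive deriv(i,e) via R0 from blue(i,e)
round 1: derive deriv(j,g) via R0 from blue(j,g)
round 1: derive deriv(j,h) via R0 from blue(j,h)
round 1: derive deriv(a,h) via R2 from blue(a,b), road(b,h)
round 1: derive deriv(a,j) via R2 from blue(a,b), road(b,j)
round 1: derive deriv(b,d) via R2 from blue(b,j), road(j,d)
round 1: derive deriv(b,f) via R2 from blue(b,a), road(a,f)
round 1: derive deriv(b,g) via R2 from blue(b,a), road(a,g)
round 1: derive deriv(b,h) via R2 from blue(b,j), road(j,h)
round 1: derive deriv(d,h) via R2 from blue(d,g), road(g,h)
round 1: derive deriv(e,h) via R2 from blue(e,b), road(b,h)
round 1: derive deriv(e,j) via R2 from blue(e,b), road(b,j)
round 1: derive deriv(g,g) via R2 from blue(g,i), road(i,g)
round 2: derive deriv(a,d) via R1 from deriv(a,j), road(j,d)
round 2: derive deriv(b,b) via R1 from deriv(b,f), road(f,b)
round 2: derive deriv(e,d) via R1 from deriv(e,j), road(j,d)
round 2: derive deriv(g,h) via R1 from deriv(g,g), road(g,h)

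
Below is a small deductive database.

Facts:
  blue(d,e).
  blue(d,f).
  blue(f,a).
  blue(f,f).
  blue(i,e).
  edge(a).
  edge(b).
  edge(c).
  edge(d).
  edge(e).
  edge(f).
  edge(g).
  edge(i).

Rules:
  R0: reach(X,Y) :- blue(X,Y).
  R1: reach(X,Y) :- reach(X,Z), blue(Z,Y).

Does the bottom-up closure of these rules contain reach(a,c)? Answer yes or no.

round 1: derive reach(d,e) via R0 from blue(d,e)
round 1: derive reach(d,f) via R0 from blue(d,f)
round 1: derive reach(f,a) via R0 from blue(f,a)
round 1: derive reach(f,f) via R0 from blue(f,f)
round 1: derive reach(i,e) via R0 from blue(i,e)
round 2: derive reach(d,a) via R1 from reach(d,f), blue(f,a)

no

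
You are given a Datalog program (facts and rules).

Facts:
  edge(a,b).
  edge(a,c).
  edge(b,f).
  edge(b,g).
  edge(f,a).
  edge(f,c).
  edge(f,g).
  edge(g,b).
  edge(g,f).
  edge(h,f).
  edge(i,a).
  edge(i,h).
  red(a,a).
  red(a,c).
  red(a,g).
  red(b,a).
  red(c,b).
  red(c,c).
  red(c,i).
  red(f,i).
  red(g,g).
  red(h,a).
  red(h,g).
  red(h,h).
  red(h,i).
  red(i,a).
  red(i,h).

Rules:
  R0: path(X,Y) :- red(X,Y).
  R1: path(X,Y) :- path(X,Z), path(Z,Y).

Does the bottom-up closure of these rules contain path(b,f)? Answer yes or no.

round 1: derive path(a,a) via R0 from red(a,a)
round 1: derive path(a,c) via R0 from red(a,c)
round 1: derive path(a,g) via R0 from red(a,g)
round 1: derive path(b,a) via R0 from red(b,a)
round 1: derive path(c,b) via R0 from red(c,b)
round 1: derive path(c,c) via R0 from red(c,c)
round 1: derive path(c,i) via R0 from red(c,i)
round 1: derive path(f,i) via R0 from red(f,i)
round 1: derive path(g,g) via R0 from red(g,g)
round 1: derive path(h,a) via R0 from red(h,a)
round 1: derive path(h,g) via R0 from red(h,g)
round 1: derive path(h,h) via R0 from red(h,h)
round 1: derive path(h,i) via R0 from red(h,i)
round 1: derive path(i,a) via R0 from red(i,a)
round 1: derive path(i,h) via R0 from red(i,h)
round 2: derive path(a,b) via R1 from path(a,c), path(c,b)
round 2: derive path(a,i) via R1 from path(a,c), path(c,i)
round 2: derive path(b,c) via R1 from path(b,a), path(a,c)
round 2: derive path(b,g) via R1 from path(b,a), path(a,g)
round 2: derive path(c,a) via R1 from path(c,b), path(b,a)
round 2: derive path(c,h) via R1 from path(c,i), path(i,h)
round 2: derive path(f,a) via R1 from path(f,i), path(i,a)
round 2: derive path(f,h) via R1 from path(f,i), path(i,h)
round 2: derive path(h,c) via R1 from path(h,a), path(a,c)
round 2: derive path(i,c) via R1 from path(i,a), path(a,c)
round 2: derive path(i,g) via R1 from path(i,a), path(a,g)
round 2: derive path(i,i) via R1 from path(i,h), path(h,i)
round 3: derive path(a,h) via R1 from path(a,c), path(c,h)
round 3: derive path(b,b) via R1 from path(b,a), path(a,b)
round 3: derive path(b,h) via R1 from path(b,c), path(c,h)
round 3: derive path(b,i) via R1 from path(b,a), path(a,i)
round 3: derive path(c,g) via R1 from path(c,a), path(a,g)
round 3: derive path(f,b) via R1 from path(f,a), path(a,b)
round 3: derive path(f,c) via R1 from path(f,a), path(a,c)
round 3: derive path(f,g) via R1 from path(f,a), path(a,g)
round 3: derive path(h,b) via R1 from path(h,a), path(a,b)
round 3: derive path(i,b) via R1 from path(i,a), path(a,b)

no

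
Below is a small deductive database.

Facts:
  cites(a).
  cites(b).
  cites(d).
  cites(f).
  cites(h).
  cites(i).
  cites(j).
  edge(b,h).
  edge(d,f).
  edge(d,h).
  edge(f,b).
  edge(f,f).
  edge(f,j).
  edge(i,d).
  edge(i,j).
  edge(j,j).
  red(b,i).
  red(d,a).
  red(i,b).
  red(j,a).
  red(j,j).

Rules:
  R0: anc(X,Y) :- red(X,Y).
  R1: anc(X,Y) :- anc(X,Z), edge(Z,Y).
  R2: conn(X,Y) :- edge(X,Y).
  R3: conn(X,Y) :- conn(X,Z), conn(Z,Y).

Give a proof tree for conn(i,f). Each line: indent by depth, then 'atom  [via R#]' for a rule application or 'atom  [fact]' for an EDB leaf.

conn(i,f)  [via R3]
  conn(i,d)  [via R2]
    edge(i,d)  [fact]
  conn(d,f)  [via R2]
    edge(d,f)  [fact]

round 1: derive conn(b,h) via R2 from edge(b,h)
round 1: derive conn(d,f) via R2 from edge(d,f)
round 1: derive conn(d,h) via R2 from edge(d,h)
round 1: derive conn(f,b) via R2 from edge(f,b)
round 1: derive conn(f,f) via R2 from edge(f,f)
round 1: derive conn(f,j) via R2 from edge(f,j)
round 1: derive conn(i,d) via R2 from edge(i,d)
round 1: derive conn(i,j) via R2 from edge(i,j)
round 1: derive conn(j,j) via R2 from edge(j,j)
round 2: derive conn(d,b) via R3 from conn(d,f), conn(f,b)
round 2: derive conn(d,j) via R3 from conn(d,f), conn(f,j)
round 2: derive conn(f,h) via R3 from conn(f,b), conn(b,h)
round 2: derive conn(i,f) via R3 from conn(i,d), conn(d,f)
round 2: derive conn(i,h) via R3 from conn(i,d), conn(d,h)
round 3: derive conn(i,b) via R3 from conn(i,d), conn(d,b)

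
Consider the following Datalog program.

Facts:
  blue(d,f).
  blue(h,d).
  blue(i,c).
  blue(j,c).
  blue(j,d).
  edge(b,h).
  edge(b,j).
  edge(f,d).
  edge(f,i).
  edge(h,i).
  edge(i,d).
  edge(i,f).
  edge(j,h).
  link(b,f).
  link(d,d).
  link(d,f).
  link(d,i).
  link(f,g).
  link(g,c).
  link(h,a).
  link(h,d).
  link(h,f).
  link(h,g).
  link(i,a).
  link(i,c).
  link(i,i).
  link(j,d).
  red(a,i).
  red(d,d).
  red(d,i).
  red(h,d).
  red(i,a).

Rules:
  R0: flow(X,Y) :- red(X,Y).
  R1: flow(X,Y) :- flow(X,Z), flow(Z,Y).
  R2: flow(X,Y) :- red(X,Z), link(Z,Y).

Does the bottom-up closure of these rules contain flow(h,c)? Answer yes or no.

round 1: derive flow(a,i) via R0 from red(a,i)
round 1: derive flow(d,d) via R0 from red(d,d)
round 1: derive flow(d,i) via R0 from red(d,i)
round 1: derive flow(h,d) via R0 from red(h,d)
round 1: derive flow(i,a) via R0 from red(i,a)
round 1: derive flow(a,a) via R2 from red(a,i), link(i,a)
round 1: derive flow(a,c) via R2 from red(a,i), link(i,c)
round 1: derive flow(d,a) via R2 from red(d,i), link(i,a)
round 1: derive flow(d,c) via R2 from red(d,i), link(i,c)
round 1: derive flow(d,f) via R2 from red(d,d), link(d,f)
round 1: derive flow(h,f) via R2 from red(h,d), link(d,f)
round 1: derive flow(h,i) via R2 from red(h,d), link(d,i)
round 2: derive flow(h,a) via R1 from flow(h,d), flow(d,a)
round 2: derive flow(h,c) via R1 from flow(h,d), flow(d,c)
round 2: derive flow(i,c) via R1 from flow(i,a), flow(a,c)
round 2: derive flow(i,i) via R1 from flow(i,a), flow(a,i)

yes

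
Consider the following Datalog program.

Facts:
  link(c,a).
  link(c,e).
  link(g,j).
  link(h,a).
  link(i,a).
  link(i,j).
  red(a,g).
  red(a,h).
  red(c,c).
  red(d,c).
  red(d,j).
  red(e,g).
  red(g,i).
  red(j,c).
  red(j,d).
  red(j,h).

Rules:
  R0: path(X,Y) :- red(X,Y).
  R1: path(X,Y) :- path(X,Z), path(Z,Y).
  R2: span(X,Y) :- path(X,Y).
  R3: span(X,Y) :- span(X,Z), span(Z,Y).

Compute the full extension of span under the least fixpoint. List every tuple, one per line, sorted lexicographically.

round 1: derive path(a,g) via R0 from red(a,g)
round 1: derive path(a,h) via R0 from red(a,h)
round 1: derive path(c,c) via R0 from red(c,c)
round 1: derive path(d,c) via R0 from red(d,c)
round 1: derive path(d,j) via R0 from red(d,j)
round 1: derive path(e,g) via R0 from red(e,g)
round 1: derive path(g,i) via R0 from red(g,i)
round 1: derive path(j,c) via R0 from red(j,c)
round 1: derive path(j,d) via R0 from red(j,d)
round 1: derive path(j,h) via R0 from red(j,h)
round 2: derive path(a,i) via R1 from path(a,g), path(g,i)
round 2: derive path(d,d) via R1 from path(d,j), path(j,d)
round 2: derive path(d,h) via R1 from path(d,j), path(j,h)
round 2: derive path(e,i) via R1 from path(e,g), path(g,i)
round 2: derive path(j,j) via R1 from path(j,d), path(d,j)
round 2: derive span(a,g) via R2 from path(a,g)
round 2: derive span(a,h) via R2 from path(a,h)
round 2: derive span(c,c) via R2 from path(c,c)
round 2: derive span(d,c) via R2 from path(d,c)
round 2: derive span(d,j) via R2 from path(d,j)
round 2: derive span(e,g) via R2 from path(e,g)
round 2: derive span(g,i) via R2 from path(g,i)
round 2: derive span(j,c) via R2 from path(j,c)
round 2: derive span(j,d) via R2 from path(j,d)
round 2: derive span(j,h) via R2 from path(j,h)
round 3: derive span(a,i) via R2 from path(a,i)
round 3: derive span(d,d) via R2 from path(d,d)
round 3: derive span(d,h) via R2 from path(d,h)
round 3: derive span(e,i) via R2 from path(e,i)
round 3: derive span(j,j) via R2 from path(j,j)

span(a,g)
span(a,h)
span(a,i)
span(c,c)
span(d,c)
span(d,d)
span(d,h)
span(d,j)
span(e,g)
span(e,i)
span(g,i)
span(j,c)
span(j,d)
span(j,h)
span(j,j)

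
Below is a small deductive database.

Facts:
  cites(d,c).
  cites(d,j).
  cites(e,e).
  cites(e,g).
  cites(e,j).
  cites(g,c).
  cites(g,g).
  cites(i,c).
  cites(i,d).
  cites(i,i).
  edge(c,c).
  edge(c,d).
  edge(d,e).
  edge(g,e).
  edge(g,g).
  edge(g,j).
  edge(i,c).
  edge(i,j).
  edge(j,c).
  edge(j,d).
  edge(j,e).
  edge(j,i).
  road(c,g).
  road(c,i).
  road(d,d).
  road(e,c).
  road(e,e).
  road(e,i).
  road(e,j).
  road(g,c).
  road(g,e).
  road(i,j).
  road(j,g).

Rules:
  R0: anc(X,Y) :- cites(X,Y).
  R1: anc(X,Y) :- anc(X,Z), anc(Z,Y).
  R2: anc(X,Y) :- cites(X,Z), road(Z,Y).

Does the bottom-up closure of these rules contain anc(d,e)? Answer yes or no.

round 1: derive anc(d,c) via R0 from cites(d,c)
round 1: derive anc(d,j) via R0 from cites(d,j)
round 1: derive anc(e,e) via R0 from cites(e,e)
round 1: derive anc(e,g) via R0 from cites(e,g)
round 1: derive anc(e,j) via R0 from cites(e,j)
round 1: derive anc(g,c) via R0 from cites(g,c)
round 1: derive anc(g,g) via R0 from cites(g,g)
round 1: derive anc(i,c) via R0 from cites(i,c)
round 1: derive anc(i,d) via R0 from cites(i,d)
round 1: derive anc(i,i) via R0 from cites(i,i)
round 1: derive anc(d,g) via R2 from cites(d,c), road(c,g)
round 1: derive anc(d,i) via R2 from cites(d,c), road(c,i)
round 1: derive anc(e,c) via R2 from cites(e,e), road(e,c)
round 1: derive anc(e,i) via R2 from cites(e,e), road(e,i)
round 1: derive anc(g,e) via R2 from cites(g,g), road(g,e)
round 1: derive anc(g,i) via R2 from cites(g,c), road(c,i)
round 1: derive anc(i,g) via R2 from cites(i,c), road(c,g)
round 1: derive anc(i,j) via R2 from cites(i,i), road(i,j)
round 2: derive anc(d,d) via R1 from anc(d,i), anc(i,d)
round 2: derive anc(d,e) via R1 from anc(d,g), anc(g,e)
round 2: derive anc(e,d) via R1 from anc(e,i), anc(i,d)
round 2: derive anc(g,d) via R1 from anc(g,i), anc(i,d)
round 2: derive anc(g,j) via R1 from anc(g,e), anc(e,j)
round 2: derive anc(i,e) via R1 from anc(i,g), anc(g,e)

yes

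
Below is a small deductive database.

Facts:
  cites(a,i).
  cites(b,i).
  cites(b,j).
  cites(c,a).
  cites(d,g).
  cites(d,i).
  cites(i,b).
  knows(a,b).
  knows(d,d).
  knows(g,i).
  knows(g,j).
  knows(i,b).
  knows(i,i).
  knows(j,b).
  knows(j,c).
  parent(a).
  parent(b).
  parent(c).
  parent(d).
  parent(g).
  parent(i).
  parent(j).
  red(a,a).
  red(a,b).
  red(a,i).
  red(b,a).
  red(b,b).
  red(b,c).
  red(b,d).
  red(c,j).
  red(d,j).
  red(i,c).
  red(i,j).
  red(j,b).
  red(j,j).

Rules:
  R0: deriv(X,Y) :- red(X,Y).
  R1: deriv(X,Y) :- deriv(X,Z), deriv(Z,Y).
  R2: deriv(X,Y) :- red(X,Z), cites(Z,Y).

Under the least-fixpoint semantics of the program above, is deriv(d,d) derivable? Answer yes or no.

yes

round 1: derive deriv(a,a) via R0 from red(a,a)
round 1: derive deriv(a,b) via R0 from red(a,b)
round 1: derive deriv(a,i) via R0 from red(a,i)
round 1: derive deriv(b,a) via R0 from red(b,a)
round 1: derive deriv(b,b) via R0 from red(b,b)
round 1: derive deriv(b,c) via R0 from red(b,c)
round 1: derive deriv(b,d) via R0 from red(b,d)
round 1: derive deriv(c,j) via R0 from red(c,j)
round 1: derive deriv(d,j) via R0 from red(d,j)
round 1: derive deriv(i,c) via R0 from red(i,c)
round 1: derive deriv(i,j) via R0 from red(i,j)
round 1: derive deriv(j,b) via R0 from red(j,b)
round 1: derive deriv(j,j) via R0 from red(j,j)
round 1: derive deriv(a,j) via R2 from red(a,b), cites(b,j)
round 1: derive deriv(b,g) via R2 from red(b,d), cites(d,g)
round 1: derive deriv(b,i) via R2 from red(b,a), cites(a,i)
round 1: derive deriv(b,j) via R2 from red(b,b), cites(b,j)
round 1: derive deriv(i,a) via R2 from red(i,c), cites(c,a)
round 1: derive deriv(j,i) via R2 from red(j,b), cites(b,i)
round 2: derive deriv(a,c) via R1 from deriv(a,b), deriv(b,c)
round 2: derive deriv(a,d) via R1 from deriv(a,b), deriv(b,d)
round 2: derive deriv(a,g) via R1 from deriv(a,b), deriv(b,g)
round 2: derive deriv(c,b) via R1 from deriv(c,j), deriv(j,b)
round 2: derive deriv(c,i) via R1 from deriv(c,j), deriv(j,i)
round 2: derive deriv(d,b) via R1 from deriv(d,j), deriv(j,b)
round 2: derive deriv(d,i) via R1 from deriv(d,j), deriv(j,i)
round 2: derive deriv(i,b) via R1 from deriv(i,a), deriv(a,b)
round 2: derive deriv(i,i) via R1 from deriv(i,a), deriv(a,i)
round 2: derive deriv(j,a) via R1 from deriv(j,b), deriv(b,a)
round 2: derive deriv(j,c) via R1 from deriv(j,b), deriv(b,c)
round 2: derive deriv(j,d) via R1 from deriv(j,b), deriv(b,d)
round 2: derive deriv(j,g) via R1 from deriv(j,b), deriv(b,g)
round 3: derive deriv(c,a) via R1 from deriv(c,b), deriv(b,a)
round 3: derive deriv(c,c) via R1 from deriv(c,b), deriv(b,c)
round 3: derive deriv(c,d) via R1 from deriv(c,b), deriv(b,d)
round 3: derive deriv(c,g) via R1 from deriv(c,b), deriv(b,g)
round 3: derive deriv(d,a) via R1 from deriv(d,b), deriv(b,a)
round 3: derive deriv(d,c) via R1 from deriv(d,b), deriv(b,c)
round 3: derive deriv(d,d) via R1 from deriv(d,b), deriv(b,d)
round 3: derive deriv(d,g) via R1 from deriv(d,b), deriv(b,g)
round 3: derive deriv(i,d) via R1 from deriv(i,a), deriv(a,d)
round 3: derive deriv(i,g) via R1 from deriv(i,a), deriv(a,g)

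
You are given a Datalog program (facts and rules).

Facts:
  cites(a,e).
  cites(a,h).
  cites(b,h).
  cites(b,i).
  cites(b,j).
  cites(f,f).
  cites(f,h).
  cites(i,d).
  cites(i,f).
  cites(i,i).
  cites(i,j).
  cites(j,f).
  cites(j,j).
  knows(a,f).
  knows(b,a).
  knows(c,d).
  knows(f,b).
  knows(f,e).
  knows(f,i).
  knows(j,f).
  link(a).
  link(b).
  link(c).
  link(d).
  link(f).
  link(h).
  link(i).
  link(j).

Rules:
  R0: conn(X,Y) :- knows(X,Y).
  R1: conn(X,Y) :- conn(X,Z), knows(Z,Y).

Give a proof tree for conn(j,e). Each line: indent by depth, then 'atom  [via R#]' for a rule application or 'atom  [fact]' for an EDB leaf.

round 1: derive conn(a,f) via R0 from knows(a,f)
round 1: derive conn(b,a) via R0 from knows(b,a)
round 1: derive conn(c,d) via R0 from knows(c,d)
round 1: derive conn(f,b) via R0 from knows(f,b)
round 1: derive conn(f,e) via R0 from knows(f,e)
round 1: derive conn(f,i) via R0 from knows(f,i)
round 1: derive conn(j,f) via R0 from knows(j,f)
round 2: derive conn(a,b) via R1 from conn(a,f), knows(f,b)
round 2: derive conn(a,e) via R1 from conn(a,f), knows(f,e)
round 2: derive conn(a,i) via R1 from conn(a,f), knows(f,i)
round 2: derive conn(b,f) via R1 from conn(b,a), knows(a,f)
round 2: derive conn(f,a) via R1 from conn(f,b), knows(b,a)
round 2: derive conn(j,b) via R1 from conn(j,f), knows(f,b)
round 2: derive conn(j,e) via R1 from conn(j,f), knows(f,e)
round 2: derive conn(j,i) via R1 from conn(j,f), knows(f,i)
round 3: derive conn(a,a) via R1 from conn(a,b), knows(b,a)
round 3: derive conn(b,b) via R1 from conn(b,f), knows(f,b)
round 3: derive conn(b,e) via R1 from conn(b,f), knows(f,e)
round 3: derive conn(b,i) via R1 from conn(b,f), knows(f,i)
round 3: derive conn(f,f) via R1 from conn(f,a), knows(a,f)
round 3: derive conn(j,a) via R1 from conn(j,b), knows(b,a)

conn(j,e)  [via R1]
  conn(j,f)  [via R0]
    knows(j,f)  [fact]
  knows(f,e)  [fact]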